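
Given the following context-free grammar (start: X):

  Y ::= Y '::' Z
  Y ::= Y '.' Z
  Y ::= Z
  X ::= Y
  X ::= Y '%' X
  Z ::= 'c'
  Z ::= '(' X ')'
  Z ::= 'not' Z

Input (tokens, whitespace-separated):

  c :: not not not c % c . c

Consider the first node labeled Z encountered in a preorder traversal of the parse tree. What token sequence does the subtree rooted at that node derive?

[X [Y [Y [Z c]] :: [Z not [Z not [Z not [Z c]]]]] % [X [Y [Y [Z c]] . [Z c]]]]

c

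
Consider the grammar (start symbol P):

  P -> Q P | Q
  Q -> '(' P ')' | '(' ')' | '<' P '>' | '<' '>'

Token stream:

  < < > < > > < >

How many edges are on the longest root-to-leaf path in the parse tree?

5

[P [Q < [P [Q < >] [P [Q < >]]] >] [P [Q < >]]]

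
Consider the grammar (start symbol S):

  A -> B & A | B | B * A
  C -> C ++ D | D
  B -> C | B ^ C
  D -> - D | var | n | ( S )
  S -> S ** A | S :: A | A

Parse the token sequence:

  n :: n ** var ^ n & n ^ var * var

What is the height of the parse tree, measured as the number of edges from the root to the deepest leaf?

7

[S [S [S [A [B [C [D n]]]]] :: [A [B [C [D n]]]]] ** [A [B [B [C [D var]]] ^ [C [D n]]] & [A [B [B [C [D n]]] ^ [C [D var]]] * [A [B [C [D var]]]]]]]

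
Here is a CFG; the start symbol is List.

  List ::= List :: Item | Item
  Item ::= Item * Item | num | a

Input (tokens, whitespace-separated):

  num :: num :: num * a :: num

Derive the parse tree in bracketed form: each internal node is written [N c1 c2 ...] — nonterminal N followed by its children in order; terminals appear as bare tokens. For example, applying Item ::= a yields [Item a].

List
List :: Item
List :: Item :: Item
List :: Item :: Item :: Item
Item :: Item :: Item :: Item
num :: Item :: Item :: Item
num :: num :: Item :: Item
num :: num :: Item * Item :: Item
num :: num :: num * Item :: Item
num :: num :: num * a :: Item
num :: num :: num * a :: num

[List [List [List [List [Item num]] :: [Item num]] :: [Item [Item num] * [Item a]]] :: [Item num]]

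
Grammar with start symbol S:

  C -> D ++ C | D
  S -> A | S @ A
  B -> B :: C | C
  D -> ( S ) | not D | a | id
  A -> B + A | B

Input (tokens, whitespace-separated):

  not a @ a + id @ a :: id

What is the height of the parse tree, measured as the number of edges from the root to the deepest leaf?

8

[S [S [S [A [B [C [D not [D a]]]]]] @ [A [B [C [D a]]] + [A [B [C [D id]]]]]] @ [A [B [B [C [D a]]] :: [C [D id]]]]]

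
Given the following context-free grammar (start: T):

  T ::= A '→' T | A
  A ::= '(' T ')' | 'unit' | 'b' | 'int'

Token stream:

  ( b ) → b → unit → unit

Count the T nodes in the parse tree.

5

[T [A ( [T [A b]] )] → [T [A b] → [T [A unit] → [T [A unit]]]]]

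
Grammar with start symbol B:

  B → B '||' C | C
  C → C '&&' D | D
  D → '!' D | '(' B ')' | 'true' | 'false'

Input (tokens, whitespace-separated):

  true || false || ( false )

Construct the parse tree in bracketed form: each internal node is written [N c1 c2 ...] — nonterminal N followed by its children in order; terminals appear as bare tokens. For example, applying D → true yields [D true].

[B [B [B [C [D true]]] || [C [D false]]] || [C [D ( [B [C [D false]]] )]]]

B
B || C
B || C || C
C || C || C
D || C || C
true || C || C
true || D || C
true || false || C
true || false || D
true || false || ( B )
true || false || ( C )
true || false || ( D )
true || false || ( false )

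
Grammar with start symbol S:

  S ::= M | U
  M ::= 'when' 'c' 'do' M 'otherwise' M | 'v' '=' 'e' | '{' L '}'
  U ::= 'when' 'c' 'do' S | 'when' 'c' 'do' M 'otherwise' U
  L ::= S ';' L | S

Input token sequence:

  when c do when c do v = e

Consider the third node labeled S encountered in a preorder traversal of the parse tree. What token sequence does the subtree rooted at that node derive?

[S [U when c do [S [U when c do [S [M v = e]]]]]]

v = e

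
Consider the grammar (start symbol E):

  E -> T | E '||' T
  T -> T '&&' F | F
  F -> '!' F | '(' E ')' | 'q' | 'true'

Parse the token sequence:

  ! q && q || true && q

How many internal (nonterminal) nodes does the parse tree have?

[E [E [T [T [F ! [F q]]] && [F q]]] || [T [T [F true]] && [F q]]]

11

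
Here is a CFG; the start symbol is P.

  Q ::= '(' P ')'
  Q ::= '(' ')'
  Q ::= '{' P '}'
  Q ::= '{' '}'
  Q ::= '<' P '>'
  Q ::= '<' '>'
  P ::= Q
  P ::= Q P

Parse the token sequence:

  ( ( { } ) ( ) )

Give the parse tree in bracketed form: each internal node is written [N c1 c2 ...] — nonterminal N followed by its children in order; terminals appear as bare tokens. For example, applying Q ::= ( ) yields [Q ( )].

[P [Q ( [P [Q ( [P [Q { }]] )] [P [Q ( )]]] )]]

P
Q
( P )
( Q P )
( ( P ) P )
( ( Q ) P )
( ( { } ) P )
( ( { } ) Q )
( ( { } ) ( ) )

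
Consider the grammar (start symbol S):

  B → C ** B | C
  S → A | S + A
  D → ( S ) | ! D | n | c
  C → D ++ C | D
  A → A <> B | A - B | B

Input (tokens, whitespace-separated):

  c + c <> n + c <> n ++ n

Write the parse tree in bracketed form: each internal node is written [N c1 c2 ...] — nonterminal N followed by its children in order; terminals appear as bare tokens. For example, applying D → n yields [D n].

[S [S [S [A [B [C [D c]]]]] + [A [A [B [C [D c]]]] <> [B [C [D n]]]]] + [A [A [B [C [D c]]]] <> [B [C [D n] ++ [C [D n]]]]]]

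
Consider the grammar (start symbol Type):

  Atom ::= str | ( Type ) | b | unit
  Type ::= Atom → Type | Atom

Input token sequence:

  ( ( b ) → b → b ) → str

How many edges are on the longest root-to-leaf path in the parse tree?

6

[Type [Atom ( [Type [Atom ( [Type [Atom b]] )] → [Type [Atom b] → [Type [Atom b]]]] )] → [Type [Atom str]]]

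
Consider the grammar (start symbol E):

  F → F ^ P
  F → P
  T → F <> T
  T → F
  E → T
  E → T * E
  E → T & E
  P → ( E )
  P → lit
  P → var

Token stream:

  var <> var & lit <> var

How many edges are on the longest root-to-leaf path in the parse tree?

[E [T [F [P var]] <> [T [F [P var]]]] & [E [T [F [P lit]] <> [T [F [P var]]]]]]

6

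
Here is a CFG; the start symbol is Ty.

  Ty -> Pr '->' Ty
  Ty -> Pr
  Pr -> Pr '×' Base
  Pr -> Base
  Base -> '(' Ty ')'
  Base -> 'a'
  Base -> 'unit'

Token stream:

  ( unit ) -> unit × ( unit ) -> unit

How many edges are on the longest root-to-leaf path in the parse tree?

7

[Ty [Pr [Base ( [Ty [Pr [Base unit]]] )]] -> [Ty [Pr [Pr [Base unit]] × [Base ( [Ty [Pr [Base unit]]] )]] -> [Ty [Pr [Base unit]]]]]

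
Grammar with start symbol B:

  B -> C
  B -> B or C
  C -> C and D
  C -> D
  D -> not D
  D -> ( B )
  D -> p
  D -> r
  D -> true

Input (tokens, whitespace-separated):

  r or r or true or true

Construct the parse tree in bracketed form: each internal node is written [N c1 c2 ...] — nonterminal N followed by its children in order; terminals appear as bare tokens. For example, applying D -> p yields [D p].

B
B or C
B or C or C
B or C or C or C
C or C or C or C
D or C or C or C
r or C or C or C
r or D or C or C
r or r or C or C
r or r or D or C
r or r or true or C
r or r or true or D
r or r or true or true

[B [B [B [B [C [D r]]] or [C [D r]]] or [C [D true]]] or [C [D true]]]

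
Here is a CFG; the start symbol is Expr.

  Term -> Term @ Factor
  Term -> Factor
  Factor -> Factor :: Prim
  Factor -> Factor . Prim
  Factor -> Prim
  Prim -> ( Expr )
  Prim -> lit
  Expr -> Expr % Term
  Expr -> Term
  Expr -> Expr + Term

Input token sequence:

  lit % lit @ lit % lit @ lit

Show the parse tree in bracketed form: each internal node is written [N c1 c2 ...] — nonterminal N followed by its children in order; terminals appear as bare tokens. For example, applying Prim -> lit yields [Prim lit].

[Expr [Expr [Expr [Term [Factor [Prim lit]]]] % [Term [Term [Factor [Prim lit]]] @ [Factor [Prim lit]]]] % [Term [Term [Factor [Prim lit]]] @ [Factor [Prim lit]]]]

Expr
Expr % Term
Expr % Term % Term
Term % Term % Term
Factor % Term % Term
Prim % Term % Term
lit % Term % Term
lit % Term @ Factor % Term
lit % Factor @ Factor % Term
lit % Prim @ Factor % Term
lit % lit @ Factor % Term
lit % lit @ Prim % Term
lit % lit @ lit % Term
lit % lit @ lit % Term @ Factor
lit % lit @ lit % Factor @ Factor
lit % lit @ lit % Prim @ Factor
lit % lit @ lit % lit @ Factor
lit % lit @ lit % lit @ Prim
lit % lit @ lit % lit @ lit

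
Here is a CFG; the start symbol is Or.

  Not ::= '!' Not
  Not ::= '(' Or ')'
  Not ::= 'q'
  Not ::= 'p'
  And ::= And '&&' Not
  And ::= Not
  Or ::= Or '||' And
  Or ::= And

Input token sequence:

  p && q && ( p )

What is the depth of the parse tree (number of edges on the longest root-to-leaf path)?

6

[Or [And [And [And [Not p]] && [Not q]] && [Not ( [Or [And [Not p]]] )]]]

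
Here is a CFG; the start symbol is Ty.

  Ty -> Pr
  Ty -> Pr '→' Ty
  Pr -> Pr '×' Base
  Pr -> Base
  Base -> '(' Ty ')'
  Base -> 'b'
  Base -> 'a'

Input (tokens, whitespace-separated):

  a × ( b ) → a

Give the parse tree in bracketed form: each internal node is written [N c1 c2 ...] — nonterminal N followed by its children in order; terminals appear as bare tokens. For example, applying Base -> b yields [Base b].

[Ty [Pr [Pr [Base a]] × [Base ( [Ty [Pr [Base b]]] )]] → [Ty [Pr [Base a]]]]

Ty
Pr → Ty
Pr × Base → Ty
Base × Base → Ty
a × Base → Ty
a × ( Ty ) → Ty
a × ( Pr ) → Ty
a × ( Base ) → Ty
a × ( b ) → Ty
a × ( b ) → Pr
a × ( b ) → Base
a × ( b ) → a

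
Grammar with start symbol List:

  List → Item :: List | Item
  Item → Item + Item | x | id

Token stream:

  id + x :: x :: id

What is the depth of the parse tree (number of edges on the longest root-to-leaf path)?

[List [Item [Item id] + [Item x]] :: [List [Item x] :: [List [Item id]]]]

4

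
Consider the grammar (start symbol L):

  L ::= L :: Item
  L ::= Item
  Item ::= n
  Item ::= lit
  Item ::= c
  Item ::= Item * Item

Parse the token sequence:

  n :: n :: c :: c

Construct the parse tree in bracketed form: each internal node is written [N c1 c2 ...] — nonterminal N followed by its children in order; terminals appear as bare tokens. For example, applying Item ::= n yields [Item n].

L
L :: Item
L :: Item :: Item
L :: Item :: Item :: Item
Item :: Item :: Item :: Item
n :: Item :: Item :: Item
n :: n :: Item :: Item
n :: n :: c :: Item
n :: n :: c :: c

[L [L [L [L [Item n]] :: [Item n]] :: [Item c]] :: [Item c]]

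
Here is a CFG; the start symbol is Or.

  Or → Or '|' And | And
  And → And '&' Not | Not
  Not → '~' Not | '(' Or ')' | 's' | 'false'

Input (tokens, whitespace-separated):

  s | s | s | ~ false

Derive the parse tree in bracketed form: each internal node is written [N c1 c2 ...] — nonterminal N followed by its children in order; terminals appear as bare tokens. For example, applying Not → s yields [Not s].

[Or [Or [Or [Or [And [Not s]]] | [And [Not s]]] | [And [Not s]]] | [And [Not ~ [Not false]]]]

Or
Or | And
Or | And | And
Or | And | And | And
And | And | And | And
Not | And | And | And
s | And | And | And
s | Not | And | And
s | s | And | And
s | s | Not | And
s | s | s | And
s | s | s | Not
s | s | s | ~ Not
s | s | s | ~ false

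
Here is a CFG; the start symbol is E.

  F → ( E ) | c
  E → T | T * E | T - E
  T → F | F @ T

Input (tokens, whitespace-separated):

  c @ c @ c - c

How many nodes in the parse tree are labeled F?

[E [T [F c] @ [T [F c] @ [T [F c]]]] - [E [T [F c]]]]

4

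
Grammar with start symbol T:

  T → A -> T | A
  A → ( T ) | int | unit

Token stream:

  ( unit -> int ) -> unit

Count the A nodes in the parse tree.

[T [A ( [T [A unit] -> [T [A int]]] )] -> [T [A unit]]]

4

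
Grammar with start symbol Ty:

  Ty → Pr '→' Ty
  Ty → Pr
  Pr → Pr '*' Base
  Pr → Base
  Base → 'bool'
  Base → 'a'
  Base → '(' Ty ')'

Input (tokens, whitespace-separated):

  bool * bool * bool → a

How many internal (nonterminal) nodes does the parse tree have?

10

[Ty [Pr [Pr [Pr [Base bool]] * [Base bool]] * [Base bool]] → [Ty [Pr [Base a]]]]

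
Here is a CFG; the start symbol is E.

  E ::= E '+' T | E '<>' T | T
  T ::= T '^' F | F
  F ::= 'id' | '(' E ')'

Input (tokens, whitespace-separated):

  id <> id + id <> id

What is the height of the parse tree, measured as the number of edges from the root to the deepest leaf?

[E [E [E [E [T [F id]]] <> [T [F id]]] + [T [F id]]] <> [T [F id]]]

6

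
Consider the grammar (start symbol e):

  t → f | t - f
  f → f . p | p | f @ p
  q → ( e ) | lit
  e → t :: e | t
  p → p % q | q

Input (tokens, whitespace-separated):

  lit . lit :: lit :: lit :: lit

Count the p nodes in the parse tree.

[e [t [f [f [p [q lit]]] . [p [q lit]]]] :: [e [t [f [p [q lit]]]] :: [e [t [f [p [q lit]]]] :: [e [t [f [p [q lit]]]]]]]]

5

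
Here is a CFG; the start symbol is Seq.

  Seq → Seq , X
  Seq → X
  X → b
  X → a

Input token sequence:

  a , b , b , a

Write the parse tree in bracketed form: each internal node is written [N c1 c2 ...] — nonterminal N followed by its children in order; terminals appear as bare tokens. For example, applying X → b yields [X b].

Seq
Seq , X
Seq , X , X
Seq , X , X , X
X , X , X , X
a , X , X , X
a , b , X , X
a , b , b , X
a , b , b , a

[Seq [Seq [Seq [Seq [X a]] , [X b]] , [X b]] , [X a]]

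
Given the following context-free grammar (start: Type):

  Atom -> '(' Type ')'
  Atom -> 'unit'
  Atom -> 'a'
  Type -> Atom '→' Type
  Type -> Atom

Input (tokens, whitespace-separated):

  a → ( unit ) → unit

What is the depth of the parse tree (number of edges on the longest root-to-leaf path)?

5

[Type [Atom a] → [Type [Atom ( [Type [Atom unit]] )] → [Type [Atom unit]]]]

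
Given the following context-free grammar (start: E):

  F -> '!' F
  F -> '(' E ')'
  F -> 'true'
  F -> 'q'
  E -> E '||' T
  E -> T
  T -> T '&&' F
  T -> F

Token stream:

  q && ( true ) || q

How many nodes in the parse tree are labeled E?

[E [E [T [T [F q]] && [F ( [E [T [F true]]] )]]] || [T [F q]]]

3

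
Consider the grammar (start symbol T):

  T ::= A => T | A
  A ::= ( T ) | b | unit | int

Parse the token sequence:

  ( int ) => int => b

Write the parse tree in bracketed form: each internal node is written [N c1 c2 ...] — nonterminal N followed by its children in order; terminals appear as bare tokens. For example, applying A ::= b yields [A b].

T
A => T
( T ) => T
( A ) => T
( int ) => T
( int ) => A => T
( int ) => int => T
( int ) => int => A
( int ) => int => b

[T [A ( [T [A int]] )] => [T [A int] => [T [A b]]]]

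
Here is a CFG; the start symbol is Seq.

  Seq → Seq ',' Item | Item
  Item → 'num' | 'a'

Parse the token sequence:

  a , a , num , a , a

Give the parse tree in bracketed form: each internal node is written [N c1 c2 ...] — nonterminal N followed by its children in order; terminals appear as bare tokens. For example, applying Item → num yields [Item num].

[Seq [Seq [Seq [Seq [Seq [Item a]] , [Item a]] , [Item num]] , [Item a]] , [Item a]]

Seq
Seq , Item
Seq , Item , Item
Seq , Item , Item , Item
Seq , Item , Item , Item , Item
Item , Item , Item , Item , Item
a , Item , Item , Item , Item
a , a , Item , Item , Item
a , a , num , Item , Item
a , a , num , a , Item
a , a , num , a , a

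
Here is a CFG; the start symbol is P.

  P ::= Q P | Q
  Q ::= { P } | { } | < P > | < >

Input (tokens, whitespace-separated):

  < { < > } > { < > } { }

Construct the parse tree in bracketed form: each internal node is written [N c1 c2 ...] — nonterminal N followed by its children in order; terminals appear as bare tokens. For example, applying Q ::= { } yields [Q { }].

P
Q P
< P > P
< Q > P
< { P } > P
< { Q } > P
< { < > } > P
< { < > } > Q P
< { < > } > { P } P
< { < > } > { Q } P
< { < > } > { < > } P
< { < > } > { < > } Q
< { < > } > { < > } { }

[P [Q < [P [Q { [P [Q < >]] }]] >] [P [Q { [P [Q < >]] }] [P [Q { }]]]]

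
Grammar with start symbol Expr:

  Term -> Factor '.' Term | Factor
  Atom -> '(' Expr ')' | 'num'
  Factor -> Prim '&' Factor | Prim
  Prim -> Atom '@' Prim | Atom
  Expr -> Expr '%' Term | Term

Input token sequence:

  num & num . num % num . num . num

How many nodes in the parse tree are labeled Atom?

[Expr [Expr [Term [Factor [Prim [Atom num]] & [Factor [Prim [Atom num]]]] . [Term [Factor [Prim [Atom num]]]]]] % [Term [Factor [Prim [Atom num]]] . [Term [Factor [Prim [Atom num]]] . [Term [Factor [Prim [Atom num]]]]]]]

6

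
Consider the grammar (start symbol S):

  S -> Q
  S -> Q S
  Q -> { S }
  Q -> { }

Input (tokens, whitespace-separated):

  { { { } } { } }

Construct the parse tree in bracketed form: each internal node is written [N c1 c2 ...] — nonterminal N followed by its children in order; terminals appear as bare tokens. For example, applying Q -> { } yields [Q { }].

[S [Q { [S [Q { [S [Q { }]] }] [S [Q { }]]] }]]

S
Q
{ S }
{ Q S }
{ { S } S }
{ { Q } S }
{ { { } } S }
{ { { } } Q }
{ { { } } { } }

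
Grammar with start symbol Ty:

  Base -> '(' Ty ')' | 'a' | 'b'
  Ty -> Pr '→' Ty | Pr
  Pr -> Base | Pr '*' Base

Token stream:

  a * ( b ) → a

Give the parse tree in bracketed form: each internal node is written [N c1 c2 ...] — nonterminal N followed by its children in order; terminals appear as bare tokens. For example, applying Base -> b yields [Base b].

Ty
Pr → Ty
Pr * Base → Ty
Base * Base → Ty
a * Base → Ty
a * ( Ty ) → Ty
a * ( Pr ) → Ty
a * ( Base ) → Ty
a * ( b ) → Ty
a * ( b ) → Pr
a * ( b ) → Base
a * ( b ) → a

[Ty [Pr [Pr [Base a]] * [Base ( [Ty [Pr [Base b]]] )]] → [Ty [Pr [Base a]]]]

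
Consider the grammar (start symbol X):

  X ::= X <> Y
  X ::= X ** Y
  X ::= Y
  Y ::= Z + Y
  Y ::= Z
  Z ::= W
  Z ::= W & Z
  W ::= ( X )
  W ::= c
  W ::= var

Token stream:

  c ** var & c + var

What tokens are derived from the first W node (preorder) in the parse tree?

[X [X [Y [Z [W c]]]] ** [Y [Z [W var] & [Z [W c]]] + [Y [Z [W var]]]]]

c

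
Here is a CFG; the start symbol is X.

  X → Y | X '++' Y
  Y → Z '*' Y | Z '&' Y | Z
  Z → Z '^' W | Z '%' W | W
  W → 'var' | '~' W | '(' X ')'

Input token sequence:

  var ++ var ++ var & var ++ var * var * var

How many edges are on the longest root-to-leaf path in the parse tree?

[X [X [X [X [Y [Z [W var]]]] ++ [Y [Z [W var]]]] ++ [Y [Z [W var]] & [Y [Z [W var]]]]] ++ [Y [Z [W var]] * [Y [Z [W var]] * [Y [Z [W var]]]]]]

7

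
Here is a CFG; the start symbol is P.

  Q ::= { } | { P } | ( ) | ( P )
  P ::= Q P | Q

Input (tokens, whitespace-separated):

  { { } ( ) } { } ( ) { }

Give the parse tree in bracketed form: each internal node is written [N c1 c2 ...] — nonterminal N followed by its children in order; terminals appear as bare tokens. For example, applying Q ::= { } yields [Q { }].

P
Q P
{ P } P
{ Q P } P
{ { } P } P
{ { } Q } P
{ { } ( ) } P
{ { } ( ) } Q P
{ { } ( ) } { } P
{ { } ( ) } { } Q P
{ { } ( ) } { } ( ) P
{ { } ( ) } { } ( ) Q
{ { } ( ) } { } ( ) { }

[P [Q { [P [Q { }] [P [Q ( )]]] }] [P [Q { }] [P [Q ( )] [P [Q { }]]]]]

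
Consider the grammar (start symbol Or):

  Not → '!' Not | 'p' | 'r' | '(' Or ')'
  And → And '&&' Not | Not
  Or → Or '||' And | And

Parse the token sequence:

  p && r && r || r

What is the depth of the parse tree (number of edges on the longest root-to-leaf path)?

[Or [Or [And [And [And [Not p]] && [Not r]] && [Not r]]] || [And [Not r]]]

6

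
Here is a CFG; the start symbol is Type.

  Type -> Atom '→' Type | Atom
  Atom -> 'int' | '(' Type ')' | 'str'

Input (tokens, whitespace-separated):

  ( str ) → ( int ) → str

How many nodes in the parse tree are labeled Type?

[Type [Atom ( [Type [Atom str]] )] → [Type [Atom ( [Type [Atom int]] )] → [Type [Atom str]]]]

5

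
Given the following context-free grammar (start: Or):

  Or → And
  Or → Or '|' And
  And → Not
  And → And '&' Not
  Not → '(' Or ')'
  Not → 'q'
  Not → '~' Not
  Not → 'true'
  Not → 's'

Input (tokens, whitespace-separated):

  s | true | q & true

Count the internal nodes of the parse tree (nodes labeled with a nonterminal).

11

[Or [Or [Or [And [Not s]]] | [And [Not true]]] | [And [And [Not q]] & [Not true]]]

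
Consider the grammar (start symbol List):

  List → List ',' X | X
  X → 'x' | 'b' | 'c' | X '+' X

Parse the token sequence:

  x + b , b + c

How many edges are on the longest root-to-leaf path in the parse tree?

[List [List [X [X x] + [X b]]] , [X [X b] + [X c]]]

4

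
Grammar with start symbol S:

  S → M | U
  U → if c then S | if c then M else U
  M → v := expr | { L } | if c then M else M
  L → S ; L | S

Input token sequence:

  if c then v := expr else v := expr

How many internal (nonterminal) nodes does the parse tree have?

4

[S [M if c then [M v := expr] else [M v := expr]]]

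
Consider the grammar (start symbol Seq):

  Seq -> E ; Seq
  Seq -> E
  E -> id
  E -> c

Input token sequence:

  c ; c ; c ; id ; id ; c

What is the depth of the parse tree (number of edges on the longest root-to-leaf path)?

[Seq [E c] ; [Seq [E c] ; [Seq [E c] ; [Seq [E id] ; [Seq [E id] ; [Seq [E c]]]]]]]

7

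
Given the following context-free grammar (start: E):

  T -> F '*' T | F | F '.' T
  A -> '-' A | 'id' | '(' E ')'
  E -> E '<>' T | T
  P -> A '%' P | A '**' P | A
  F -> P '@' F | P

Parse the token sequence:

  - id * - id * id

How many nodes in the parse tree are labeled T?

[E [T [F [P [A - [A id]]]] * [T [F [P [A - [A id]]]] * [T [F [P [A id]]]]]]]

3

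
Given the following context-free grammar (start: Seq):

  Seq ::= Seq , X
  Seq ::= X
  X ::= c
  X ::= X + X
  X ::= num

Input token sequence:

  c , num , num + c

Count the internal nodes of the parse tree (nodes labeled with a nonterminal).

[Seq [Seq [Seq [X c]] , [X num]] , [X [X num] + [X c]]]

8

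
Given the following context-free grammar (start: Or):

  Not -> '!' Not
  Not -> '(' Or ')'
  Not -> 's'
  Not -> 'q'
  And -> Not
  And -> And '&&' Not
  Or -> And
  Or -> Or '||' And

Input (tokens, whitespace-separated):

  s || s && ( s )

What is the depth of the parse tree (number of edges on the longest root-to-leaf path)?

[Or [Or [And [Not s]]] || [And [And [Not s]] && [Not ( [Or [And [Not s]]] )]]]

6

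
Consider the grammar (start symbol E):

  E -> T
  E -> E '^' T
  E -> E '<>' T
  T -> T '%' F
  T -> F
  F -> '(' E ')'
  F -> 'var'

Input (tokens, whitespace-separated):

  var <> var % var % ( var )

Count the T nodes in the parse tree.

5

[E [E [T [F var]]] <> [T [T [T [F var]] % [F var]] % [F ( [E [T [F var]]] )]]]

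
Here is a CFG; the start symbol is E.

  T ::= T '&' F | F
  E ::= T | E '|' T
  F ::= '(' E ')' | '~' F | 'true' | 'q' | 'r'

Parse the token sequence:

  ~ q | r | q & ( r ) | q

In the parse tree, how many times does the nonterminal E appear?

5

[E [E [E [E [T [F ~ [F q]]]] | [T [F r]]] | [T [T [F q]] & [F ( [E [T [F r]]] )]]] | [T [F q]]]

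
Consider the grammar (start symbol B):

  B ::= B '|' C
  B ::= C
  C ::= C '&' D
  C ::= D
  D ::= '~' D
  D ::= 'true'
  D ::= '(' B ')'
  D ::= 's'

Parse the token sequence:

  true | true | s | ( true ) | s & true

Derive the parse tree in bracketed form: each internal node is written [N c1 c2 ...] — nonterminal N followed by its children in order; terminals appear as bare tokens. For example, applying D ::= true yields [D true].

B
B | C
B | C | C
B | C | C | C
B | C | C | C | C
C | C | C | C | C
D | C | C | C | C
true | C | C | C | C
true | D | C | C | C
true | true | C | C | C
true | true | D | C | C
true | true | s | C | C
true | true | s | D | C
true | true | s | ( B ) | C
true | true | s | ( C ) | C
true | true | s | ( D ) | C
true | true | s | ( true ) | C
true | true | s | ( true ) | C & D
true | true | s | ( true ) | D & D
true | true | s | ( true ) | s & D
true | true | s | ( true ) | s & true

[B [B [B [B [B [C [D true]]] | [C [D true]]] | [C [D s]]] | [C [D ( [B [C [D true]]] )]]] | [C [C [D s]] & [D true]]]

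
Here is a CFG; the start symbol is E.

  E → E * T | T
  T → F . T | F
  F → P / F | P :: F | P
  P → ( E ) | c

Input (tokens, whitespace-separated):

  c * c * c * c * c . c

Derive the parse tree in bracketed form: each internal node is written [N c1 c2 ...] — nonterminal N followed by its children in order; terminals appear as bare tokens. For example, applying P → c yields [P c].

E
E * T
E * T * T
E * T * T * T
E * T * T * T * T
T * T * T * T * T
F * T * T * T * T
P * T * T * T * T
c * T * T * T * T
c * F * T * T * T
c * P * T * T * T
c * c * T * T * T
c * c * F * T * T
c * c * P * T * T
c * c * c * T * T
c * c * c * F * T
c * c * c * P * T
c * c * c * c * T
c * c * c * c * F . T
c * c * c * c * P . T
c * c * c * c * c . T
c * c * c * c * c . F
c * c * c * c * c . P
c * c * c * c * c . c

[E [E [E [E [E [T [F [P c]]]] * [T [F [P c]]]] * [T [F [P c]]]] * [T [F [P c]]]] * [T [F [P c]] . [T [F [P c]]]]]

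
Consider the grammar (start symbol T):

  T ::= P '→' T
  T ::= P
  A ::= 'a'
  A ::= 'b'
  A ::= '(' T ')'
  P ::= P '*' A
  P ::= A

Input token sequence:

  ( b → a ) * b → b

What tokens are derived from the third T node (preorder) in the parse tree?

[T [P [P [A ( [T [P [A b]] → [T [P [A a]]]] )]] * [A b]] → [T [P [A b]]]]

a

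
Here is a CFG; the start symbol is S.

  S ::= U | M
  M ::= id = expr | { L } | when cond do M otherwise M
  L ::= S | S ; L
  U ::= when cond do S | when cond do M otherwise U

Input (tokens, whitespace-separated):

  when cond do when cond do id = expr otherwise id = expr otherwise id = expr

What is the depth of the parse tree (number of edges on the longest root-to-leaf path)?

4

[S [M when cond do [M when cond do [M id = expr] otherwise [M id = expr]] otherwise [M id = expr]]]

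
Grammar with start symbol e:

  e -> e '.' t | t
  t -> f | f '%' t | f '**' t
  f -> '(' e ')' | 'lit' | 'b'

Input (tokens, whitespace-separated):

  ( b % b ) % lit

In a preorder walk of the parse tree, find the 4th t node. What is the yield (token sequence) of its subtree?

[e [t [f ( [e [t [f b] % [t [f b]]]] )] % [t [f lit]]]]

lit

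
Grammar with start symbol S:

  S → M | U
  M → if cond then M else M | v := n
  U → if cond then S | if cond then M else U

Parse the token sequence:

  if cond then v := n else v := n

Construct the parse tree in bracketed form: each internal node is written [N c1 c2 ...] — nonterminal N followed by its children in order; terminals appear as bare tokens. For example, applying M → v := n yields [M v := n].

S
M
if cond then M else M
if cond then v := n else M
if cond then v := n else v := n

[S [M if cond then [M v := n] else [M v := n]]]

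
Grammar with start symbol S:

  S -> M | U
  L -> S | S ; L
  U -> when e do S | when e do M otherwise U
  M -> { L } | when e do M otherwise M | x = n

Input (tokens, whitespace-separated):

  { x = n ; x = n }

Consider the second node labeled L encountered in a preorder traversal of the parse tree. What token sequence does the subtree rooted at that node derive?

x = n

[S [M { [L [S [M x = n]] ; [L [S [M x = n]]]] }]]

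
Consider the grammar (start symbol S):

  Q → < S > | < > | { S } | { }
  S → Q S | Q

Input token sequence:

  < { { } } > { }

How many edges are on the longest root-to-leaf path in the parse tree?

[S [Q < [S [Q { [S [Q { }]] }]] >] [S [Q { }]]]

6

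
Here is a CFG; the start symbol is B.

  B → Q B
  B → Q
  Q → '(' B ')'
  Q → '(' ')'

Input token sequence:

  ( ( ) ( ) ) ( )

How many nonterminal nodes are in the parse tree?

8

[B [Q ( [B [Q ( )] [B [Q ( )]]] )] [B [Q ( )]]]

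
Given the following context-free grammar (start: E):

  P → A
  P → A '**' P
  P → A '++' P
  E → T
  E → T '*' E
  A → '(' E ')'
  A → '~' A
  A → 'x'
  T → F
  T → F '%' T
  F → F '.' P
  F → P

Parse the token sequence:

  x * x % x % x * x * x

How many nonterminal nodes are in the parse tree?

[E [T [F [P [A x]]]] * [E [T [F [P [A x]]] % [T [F [P [A x]]] % [T [F [P [A x]]]]]] * [E [T [F [P [A x]]]] * [E [T [F [P [A x]]]]]]]]

28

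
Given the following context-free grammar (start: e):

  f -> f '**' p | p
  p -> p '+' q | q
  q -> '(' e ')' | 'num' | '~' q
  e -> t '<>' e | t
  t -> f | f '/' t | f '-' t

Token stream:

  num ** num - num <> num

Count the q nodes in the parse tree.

[e [t [f [f [p [q num]]] ** [p [q num]]] - [t [f [p [q num]]]]] <> [e [t [f [p [q num]]]]]]

4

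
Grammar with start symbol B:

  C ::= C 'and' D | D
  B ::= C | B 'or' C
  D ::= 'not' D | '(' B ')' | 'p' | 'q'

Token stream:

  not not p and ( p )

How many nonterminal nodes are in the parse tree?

[B [C [C [D not [D not [D p]]]] and [D ( [B [C [D p]]] )]]]

10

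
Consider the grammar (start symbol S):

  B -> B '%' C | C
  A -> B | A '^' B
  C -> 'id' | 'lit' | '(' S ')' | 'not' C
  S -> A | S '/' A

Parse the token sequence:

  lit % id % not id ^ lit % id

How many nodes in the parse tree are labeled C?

6

[S [A [A [B [B [B [C lit]] % [C id]] % [C not [C id]]]] ^ [B [B [C lit]] % [C id]]]]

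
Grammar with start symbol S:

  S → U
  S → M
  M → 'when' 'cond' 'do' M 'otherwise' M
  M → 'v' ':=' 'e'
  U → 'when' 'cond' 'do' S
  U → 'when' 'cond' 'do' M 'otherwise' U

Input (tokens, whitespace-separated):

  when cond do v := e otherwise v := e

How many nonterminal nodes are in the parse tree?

4

[S [M when cond do [M v := e] otherwise [M v := e]]]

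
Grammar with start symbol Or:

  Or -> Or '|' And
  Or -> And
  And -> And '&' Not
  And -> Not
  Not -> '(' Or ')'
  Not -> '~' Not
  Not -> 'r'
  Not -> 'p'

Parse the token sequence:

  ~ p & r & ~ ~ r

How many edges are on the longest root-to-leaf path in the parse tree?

6

[Or [And [And [And [Not ~ [Not p]]] & [Not r]] & [Not ~ [Not ~ [Not r]]]]]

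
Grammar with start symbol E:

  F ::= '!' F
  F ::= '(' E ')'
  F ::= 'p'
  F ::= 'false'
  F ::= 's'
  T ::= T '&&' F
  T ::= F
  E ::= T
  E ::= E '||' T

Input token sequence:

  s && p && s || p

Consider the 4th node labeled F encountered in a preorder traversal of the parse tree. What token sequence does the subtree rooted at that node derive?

p

[E [E [T [T [T [F s]] && [F p]] && [F s]]] || [T [F p]]]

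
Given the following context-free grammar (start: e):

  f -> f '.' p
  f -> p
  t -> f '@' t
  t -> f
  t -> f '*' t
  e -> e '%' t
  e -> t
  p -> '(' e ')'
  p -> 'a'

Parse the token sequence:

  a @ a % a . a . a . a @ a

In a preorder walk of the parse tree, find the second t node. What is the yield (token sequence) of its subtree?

a

[e [e [t [f [p a]] @ [t [f [p a]]]]] % [t [f [f [f [f [p a]] . [p a]] . [p a]] . [p a]] @ [t [f [p a]]]]]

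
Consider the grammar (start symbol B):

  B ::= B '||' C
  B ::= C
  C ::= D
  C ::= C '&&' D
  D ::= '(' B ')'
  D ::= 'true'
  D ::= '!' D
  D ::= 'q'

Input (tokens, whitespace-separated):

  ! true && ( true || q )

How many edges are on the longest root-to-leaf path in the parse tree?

[B [C [C [D ! [D true]]] && [D ( [B [B [C [D true]]] || [C [D q]]] )]]]

7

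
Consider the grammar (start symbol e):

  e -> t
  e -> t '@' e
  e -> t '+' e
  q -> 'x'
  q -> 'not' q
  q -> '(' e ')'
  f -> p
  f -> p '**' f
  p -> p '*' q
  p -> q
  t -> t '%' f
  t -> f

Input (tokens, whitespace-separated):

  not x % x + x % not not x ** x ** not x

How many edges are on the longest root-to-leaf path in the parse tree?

[e [t [t [f [p [q not [q x]]]]] % [f [p [q x]]]] + [e [t [t [f [p [q x]]]] % [f [p [q not [q not [q x]]]] ** [f [p [q x]] ** [f [p [q not [q x]]]]]]]]]

9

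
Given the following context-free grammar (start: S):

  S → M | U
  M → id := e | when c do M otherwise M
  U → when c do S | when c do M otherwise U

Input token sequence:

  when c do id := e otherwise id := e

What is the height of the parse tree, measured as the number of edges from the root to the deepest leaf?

[S [M when c do [M id := e] otherwise [M id := e]]]

3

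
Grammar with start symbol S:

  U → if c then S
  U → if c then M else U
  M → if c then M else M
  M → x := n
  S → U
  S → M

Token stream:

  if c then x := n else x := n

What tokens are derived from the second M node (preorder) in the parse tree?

[S [M if c then [M x := n] else [M x := n]]]

x := n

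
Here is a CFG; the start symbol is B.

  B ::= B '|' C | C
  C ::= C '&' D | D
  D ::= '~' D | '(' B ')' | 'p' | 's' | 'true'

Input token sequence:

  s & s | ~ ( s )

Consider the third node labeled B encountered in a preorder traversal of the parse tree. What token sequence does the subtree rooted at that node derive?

[B [B [C [C [D s]] & [D s]]] | [C [D ~ [D ( [B [C [D s]]] )]]]]

s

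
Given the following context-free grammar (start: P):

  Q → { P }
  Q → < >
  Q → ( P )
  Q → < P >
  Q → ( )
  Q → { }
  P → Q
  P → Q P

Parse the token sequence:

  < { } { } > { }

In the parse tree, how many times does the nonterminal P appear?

[P [Q < [P [Q { }] [P [Q { }]]] >] [P [Q { }]]]

4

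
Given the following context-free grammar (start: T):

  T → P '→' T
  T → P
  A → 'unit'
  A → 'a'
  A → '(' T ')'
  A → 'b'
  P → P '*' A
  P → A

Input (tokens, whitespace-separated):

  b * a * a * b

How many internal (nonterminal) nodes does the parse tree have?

9

[T [P [P [P [P [A b]] * [A a]] * [A a]] * [A b]]]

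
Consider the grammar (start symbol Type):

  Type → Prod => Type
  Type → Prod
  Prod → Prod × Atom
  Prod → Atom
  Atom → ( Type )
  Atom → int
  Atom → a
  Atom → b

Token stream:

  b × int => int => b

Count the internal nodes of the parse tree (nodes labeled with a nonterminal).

11

[Type [Prod [Prod [Atom b]] × [Atom int]] => [Type [Prod [Atom int]] => [Type [Prod [Atom b]]]]]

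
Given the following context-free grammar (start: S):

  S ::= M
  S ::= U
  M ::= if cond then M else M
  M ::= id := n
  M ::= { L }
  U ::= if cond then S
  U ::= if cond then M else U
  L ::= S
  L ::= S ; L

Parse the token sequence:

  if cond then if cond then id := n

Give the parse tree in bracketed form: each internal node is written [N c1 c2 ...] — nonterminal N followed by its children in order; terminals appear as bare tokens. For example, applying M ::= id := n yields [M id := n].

S
U
if cond then S
if cond then U
if cond then if cond then S
if cond then if cond then M
if cond then if cond then id := n

[S [U if cond then [S [U if cond then [S [M id := n]]]]]]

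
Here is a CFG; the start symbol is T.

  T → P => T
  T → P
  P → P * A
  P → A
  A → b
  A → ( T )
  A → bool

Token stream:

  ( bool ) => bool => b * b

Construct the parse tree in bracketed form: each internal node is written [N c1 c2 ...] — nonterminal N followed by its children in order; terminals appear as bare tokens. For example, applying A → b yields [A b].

[T [P [A ( [T [P [A bool]]] )]] => [T [P [A bool]] => [T [P [P [A b]] * [A b]]]]]

T
P => T
A => T
( T ) => T
( P ) => T
( A ) => T
( bool ) => T
( bool ) => P => T
( bool ) => A => T
( bool ) => bool => T
( bool ) => bool => P
( bool ) => bool => P * A
( bool ) => bool => A * A
( bool ) => bool => b * A
( bool ) => bool => b * b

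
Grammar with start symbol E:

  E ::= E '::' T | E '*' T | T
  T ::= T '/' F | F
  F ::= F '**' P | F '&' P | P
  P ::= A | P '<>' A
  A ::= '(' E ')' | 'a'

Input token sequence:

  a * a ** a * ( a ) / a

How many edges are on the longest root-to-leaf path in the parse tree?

11

[E [E [E [T [F [P [A a]]]]] * [T [F [F [P [A a]]] ** [P [A a]]]]] * [T [T [F [P [A ( [E [T [F [P [A a]]]]] )]]]] / [F [P [A a]]]]]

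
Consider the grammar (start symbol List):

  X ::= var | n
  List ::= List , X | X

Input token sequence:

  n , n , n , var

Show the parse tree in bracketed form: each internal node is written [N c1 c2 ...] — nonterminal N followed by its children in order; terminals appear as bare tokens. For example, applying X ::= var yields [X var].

[List [List [List [List [X n]] , [X n]] , [X n]] , [X var]]

List
List , X
List , X , X
List , X , X , X
X , X , X , X
n , X , X , X
n , n , X , X
n , n , n , X
n , n , n , var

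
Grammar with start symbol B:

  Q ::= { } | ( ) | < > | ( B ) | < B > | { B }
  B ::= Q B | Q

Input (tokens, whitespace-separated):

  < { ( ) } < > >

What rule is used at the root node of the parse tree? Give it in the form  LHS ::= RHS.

[B [Q < [B [Q { [B [Q ( )]] }] [B [Q < >]]] >]]

B ::= Q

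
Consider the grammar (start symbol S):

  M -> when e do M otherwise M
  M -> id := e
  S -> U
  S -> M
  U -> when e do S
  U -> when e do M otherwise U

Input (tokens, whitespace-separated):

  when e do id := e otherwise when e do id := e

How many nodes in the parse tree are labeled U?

2

[S [U when e do [M id := e] otherwise [U when e do [S [M id := e]]]]]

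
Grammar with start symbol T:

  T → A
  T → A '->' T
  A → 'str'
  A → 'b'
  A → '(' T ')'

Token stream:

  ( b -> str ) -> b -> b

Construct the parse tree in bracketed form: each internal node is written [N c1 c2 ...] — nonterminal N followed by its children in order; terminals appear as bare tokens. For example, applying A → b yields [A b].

T
A -> T
( T ) -> T
( A -> T ) -> T
( b -> T ) -> T
( b -> A ) -> T
( b -> str ) -> T
( b -> str ) -> A -> T
( b -> str ) -> b -> T
( b -> str ) -> b -> A
( b -> str ) -> b -> b

[T [A ( [T [A b] -> [T [A str]]] )] -> [T [A b] -> [T [A b]]]]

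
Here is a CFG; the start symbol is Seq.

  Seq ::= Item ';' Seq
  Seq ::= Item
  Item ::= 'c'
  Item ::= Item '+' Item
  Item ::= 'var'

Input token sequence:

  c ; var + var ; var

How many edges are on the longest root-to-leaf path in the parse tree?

4

[Seq [Item c] ; [Seq [Item [Item var] + [Item var]] ; [Seq [Item var]]]]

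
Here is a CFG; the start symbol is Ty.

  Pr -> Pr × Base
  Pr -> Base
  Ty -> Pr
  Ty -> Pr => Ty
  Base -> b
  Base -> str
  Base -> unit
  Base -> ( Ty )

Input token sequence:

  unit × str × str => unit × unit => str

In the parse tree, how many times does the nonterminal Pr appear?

[Ty [Pr [Pr [Pr [Base unit]] × [Base str]] × [Base str]] => [Ty [Pr [Pr [Base unit]] × [Base unit]] => [Ty [Pr [Base str]]]]]

6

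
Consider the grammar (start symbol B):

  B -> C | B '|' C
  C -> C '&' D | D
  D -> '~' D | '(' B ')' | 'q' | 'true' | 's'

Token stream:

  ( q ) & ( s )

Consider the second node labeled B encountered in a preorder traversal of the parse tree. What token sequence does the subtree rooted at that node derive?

[B [C [C [D ( [B [C [D q]]] )]] & [D ( [B [C [D s]]] )]]]

q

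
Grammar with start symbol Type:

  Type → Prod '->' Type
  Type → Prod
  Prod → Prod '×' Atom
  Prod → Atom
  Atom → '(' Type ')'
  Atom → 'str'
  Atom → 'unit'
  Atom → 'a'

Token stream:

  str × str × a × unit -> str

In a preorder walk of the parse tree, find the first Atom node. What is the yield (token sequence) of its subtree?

[Type [Prod [Prod [Prod [Prod [Atom str]] × [Atom str]] × [Atom a]] × [Atom unit]] -> [Type [Prod [Atom str]]]]

str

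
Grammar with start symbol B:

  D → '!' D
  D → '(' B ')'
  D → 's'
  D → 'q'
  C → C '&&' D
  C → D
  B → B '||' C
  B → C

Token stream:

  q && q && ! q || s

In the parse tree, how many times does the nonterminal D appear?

[B [B [C [C [C [D q]] && [D q]] && [D ! [D q]]]] || [C [D s]]]

5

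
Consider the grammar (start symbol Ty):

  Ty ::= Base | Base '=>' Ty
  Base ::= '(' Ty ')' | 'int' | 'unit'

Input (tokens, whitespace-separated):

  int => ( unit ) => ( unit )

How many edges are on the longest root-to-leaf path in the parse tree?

[Ty [Base int] => [Ty [Base ( [Ty [Base unit]] )] => [Ty [Base ( [Ty [Base unit]] )]]]]

6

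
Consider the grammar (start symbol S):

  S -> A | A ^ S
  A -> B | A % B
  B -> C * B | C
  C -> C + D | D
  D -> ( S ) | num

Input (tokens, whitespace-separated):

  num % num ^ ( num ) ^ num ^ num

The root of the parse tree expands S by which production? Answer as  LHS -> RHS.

S -> A ^ S

[S [A [A [B [C [D num]]]] % [B [C [D num]]]] ^ [S [A [B [C [D ( [S [A [B [C [D num]]]]] )]]]] ^ [S [A [B [C [D num]]]] ^ [S [A [B [C [D num]]]]]]]]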